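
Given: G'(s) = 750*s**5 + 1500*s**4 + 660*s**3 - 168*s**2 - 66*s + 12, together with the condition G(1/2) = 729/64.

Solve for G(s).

G(s) = (5*s**2 + 4*s - 1)**3

G'(s) matches the chain-rule pattern g'(h)*h' with inner function h(s) = 5*s**2 + 4*s - 1; substituting u = h(s) collapses the integral.
A general antiderivative is (5*s**2 + 4*s - 1)**3 + C.
The condition gives C = 729/64 - (729/64) = 0.
So G(s) = (5*s**2 + 4*s - 1)**3.
Check: d/ds[(5*s**2 + 4*s - 1)**3] = 750*s**5 + 1500*s**4 + 660*s**3 - 168*s**2 - 66*s + 12 = G'(s).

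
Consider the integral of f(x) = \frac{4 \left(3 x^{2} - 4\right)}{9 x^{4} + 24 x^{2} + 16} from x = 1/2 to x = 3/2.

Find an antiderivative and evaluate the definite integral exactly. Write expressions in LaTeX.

Antiderivative: F(x) = - \frac{2 x}{\frac{3 x^{2}}{2} + 2}; value = - \frac{112}{817}

f has the shape u'v + uv' for u = - 2 x and v = \frac{1}{\frac{3 x^{2}}{2} + 2} — it is the derivative of the product u*v.
F(x) = - \frac{2 x}{\frac{3 x^{2}}{2} + 2} is an antiderivative of f.
Check: d/dx[- \frac{2 x}{\frac{3 x^{2}}{2} + 2}] = \frac{12 x^{2} - 16}{9 x^{4} + 24 x^{2} + 16}, which equals f(x).
F(3/2) = - \frac{24}{43}; F(1/2) = - \frac{8}{19}.
Integral = F(3/2) - F(1/2) = - \frac{112}{817}.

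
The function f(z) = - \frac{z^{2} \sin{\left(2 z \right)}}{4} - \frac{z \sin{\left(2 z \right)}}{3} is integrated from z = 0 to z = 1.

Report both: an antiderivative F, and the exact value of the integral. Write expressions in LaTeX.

The integrand splits into summands that can be handled one at a time.
F(z) = \frac{z^{2} \cos{\left(2 z \right)}}{8} - \frac{z \sin{\left(2 z \right)}}{8} + \frac{z \cos{\left(2 z \right)}}{6} - \frac{\sin{\left(2 z \right)}}{12} - \frac{\cos{\left(2 z \right)}}{16} is an antiderivative of f.
Check: d/dz[\frac{z^{2} \cos{\left(2 z \right)}}{8} - \frac{z \sin{\left(2 z \right)}}{8} + \frac{z \cos{\left(2 z \right)}}{6} - \frac{\sin{\left(2 z \right)}}{12} - \frac{\cos{\left(2 z \right)}}{16}] = - \frac{z^{2} \sin{\left(2 z \right)}}{4} - \frac{z \sin{\left(2 z \right)}}{3} = f(z).
F(1) = - \frac{5 \sin{\left(2 \right)}}{24} + \frac{11 \cos{\left(2 \right)}}{48}; F(0) = - \frac{1}{16}.
Integral = F(1) - F(0) = - \frac{5 \sin{\left(2 \right)}}{24} + \frac{11 \cos{\left(2 \right)}}{48} + \frac{1}{16}.

Antiderivative: F(z) = \frac{z^{2} \cos{\left(2 z \right)}}{8} - \frac{z \sin{\left(2 z \right)}}{8} + \frac{z \cos{\left(2 z \right)}}{6} - \frac{\sin{\left(2 z \right)}}{12} - \frac{\cos{\left(2 z \right)}}{16}; value = - \frac{5 \sin{\left(2 \right)}}{24} + \frac{11 \cos{\left(2 \right)}}{48} + \frac{1}{16}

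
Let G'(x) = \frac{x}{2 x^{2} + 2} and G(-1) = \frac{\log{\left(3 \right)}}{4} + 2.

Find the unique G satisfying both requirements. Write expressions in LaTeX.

G(x) = \frac{\log{\left(\frac{3 x^{2}}{2} + \frac{3}{2} \right)} + 8}{4}

The substitution u = \frac{3 x^{2}}{2} + \frac{3}{2} works: G'(x) is exactly (dG/du)*(du/dx) for that inner function.
A general antiderivative is \frac{\log{\left(\frac{3 x^{2}}{2} + \frac{3}{2} \right)}}{4} + C.
The condition gives C = \frac{\log{\left(3 \right)}}{4} + 2 - (\frac{\log{\left(3 \right)}}{4}) = 2.
So G(x) = \frac{\log{\left(\frac{3 x^{2}}{2} + \frac{3}{2} \right)} + 8}{4}.
Check: d/dx[\frac{\log{\left(\frac{3 x^{2}}{2} + \frac{3}{2} \right)} + 8}{4}] = \frac{x}{2 x^{2} + 2} = G'(x).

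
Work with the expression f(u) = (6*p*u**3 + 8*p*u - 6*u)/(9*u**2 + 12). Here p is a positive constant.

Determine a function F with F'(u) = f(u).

An antiderivative is F(u) = p*u**2/3 - log(3*u**2/2 + 2)/3.

For F(u) to be correct the identity F'(u) - f(u) = 0 must hold.
Check: d/du[p*u**2/3 - log(3*u**2/2 + 2)/3] = (6*p*u**3 + 8*p*u - 6*u)/(9*u**2 + 12) = f(u).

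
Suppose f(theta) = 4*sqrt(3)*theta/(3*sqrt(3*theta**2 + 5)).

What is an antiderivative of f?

f matches the chain-rule pattern g'(h)*h' with inner function h(theta) = theta**2 + 5/3; substituting u = h(theta) collapses the integral.
Check: d/dtheta[4*sqrt(theta**2 + 5/3)/3] = 4*sqrt(3)*theta/(3*sqrt(3*theta**2 + 5)) = f(theta).

An antiderivative is F(theta) = 4*sqrt(theta**2 + 5/3)/3.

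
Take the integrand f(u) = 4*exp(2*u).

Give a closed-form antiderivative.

A first test for any F(u): its u-derivative must equal f(u) identically.
Check: d/du[2*exp(2*u)] = 4*exp(2*u) = f(u).

An antiderivative is F(u) = 2*exp(2*u).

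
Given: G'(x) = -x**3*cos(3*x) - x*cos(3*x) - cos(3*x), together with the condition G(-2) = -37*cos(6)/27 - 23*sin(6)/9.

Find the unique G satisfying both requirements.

The integrand splits into summands that can be handled one at a time.
A general antiderivative is -x**3*sin(3*x)/3 - x**2*cos(3*x)/3 - x*sin(3*x)/9 - sin(3*x)/3 - cos(3*x)/27 + C.
The condition gives C = -37*cos(6)/27 - 23*sin(6)/9 - (-37*cos(6)/27 - 23*sin(6)/9) = 0.
So G(x) = -x**3*sin(3*x)/3 - x**2*cos(3*x)/3 - x*sin(3*x)/9 - sin(3*x)/3 - cos(3*x)/27.
Check: d/dx[-x**3*sin(3*x)/3 - x**2*cos(3*x)/3 - x*sin(3*x)/9 - sin(3*x)/3 - cos(3*x)/27] = -x**3*cos(3*x) - x*cos(3*x) - cos(3*x) = G'(x).

G(x) = -x**3*sin(3*x)/3 - x**2*cos(3*x)/3 - x*sin(3*x)/9 - sin(3*x)/3 - cos(3*x)/27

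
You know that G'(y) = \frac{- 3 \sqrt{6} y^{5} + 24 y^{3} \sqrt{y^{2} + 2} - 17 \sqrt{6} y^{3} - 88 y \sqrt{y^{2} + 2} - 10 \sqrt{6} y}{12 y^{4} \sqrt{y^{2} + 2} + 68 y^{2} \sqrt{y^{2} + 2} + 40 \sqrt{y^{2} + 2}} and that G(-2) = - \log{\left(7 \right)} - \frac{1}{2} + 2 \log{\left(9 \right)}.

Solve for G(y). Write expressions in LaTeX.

For G(y) to be correct, d/dy[G] must agree with the stated G'(y) identically.
A general antiderivative is - \frac{\sqrt{\frac{3 y^{2}}{2} + 3}}{2} + 2 \log{\left(y^{2} + 5 \right)} - \log{\left(\frac{3 y^{2}}{2} + 1 \right)} + C.
The condition gives C = - \log{\left(7 \right)} - \frac{1}{2} + 2 \log{\left(9 \right)} - (- \log{\left(7 \right)} - \frac{3}{2} + 2 \log{\left(9 \right)}) = 1.
So G(y) = \frac{- \sqrt{6} \sqrt{y^{2} + 2} + 8 \log{\left(y^{2} + 5 \right)} - 4 \log{\left(\frac{3 y^{2}}{2} + 1 \right)} + 4}{4}.
Check: d/dy[\frac{- \sqrt{6} \sqrt{y^{2} + 2} + 8 \log{\left(y^{2} + 5 \right)} - 4 \log{\left(\frac{3 y^{2}}{2} + 1 \right)} + 4}{4}] = \frac{- 3 \sqrt{6} y^{5} + 24 y^{3} \sqrt{y^{2} + 2} - 17 \sqrt{6} y^{3} - 88 y \sqrt{y^{2} + 2} - 10 \sqrt{6} y}{12 y^{4} \sqrt{y^{2} + 2} + 68 y^{2} \sqrt{y^{2} + 2} + 40 \sqrt{y^{2} + 2}} = G'(y).

G(y) = \frac{- \sqrt{6} \sqrt{y^{2} + 2} + 8 \log{\left(y^{2} + 5 \right)} - 4 \log{\left(\frac{3 y^{2}}{2} + 1 \right)} + 4}{4}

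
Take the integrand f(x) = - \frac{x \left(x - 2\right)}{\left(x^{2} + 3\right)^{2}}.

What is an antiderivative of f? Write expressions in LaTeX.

An antiderivative is F(x) = \frac{- \sqrt{3} x^{2} \operatorname{atan}{\left(\frac{\sqrt{3} x}{3} \right)} + 3 x - 3 \sqrt{3} \operatorname{atan}{\left(\frac{\sqrt{3} x}{3} \right)} - 6}{6 x^{2} + 18}.

Differentiate the proposed F(x) back; it has to land on f(x) exactly.
Check: d/dx[\frac{- \sqrt{3} x^{2} \operatorname{atan}{\left(\frac{\sqrt{3} x}{3} \right)} + 3 x - 3 \sqrt{3} \operatorname{atan}{\left(\frac{\sqrt{3} x}{3} \right)} - 6}{6 x^{2} + 18}] = \frac{- x^{2} + 2 x}{x^{4} + 6 x^{2} + 9}, which equals f(x).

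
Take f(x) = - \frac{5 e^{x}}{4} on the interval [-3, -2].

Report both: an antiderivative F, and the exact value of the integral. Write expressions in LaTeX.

An antiderivative F(x) passes only if d/dx[F] lands on f(x) exactly.
F(x) = - \frac{5 e^{x}}{4} is an antiderivative of f.
Check: d/dx[- \frac{5 e^{x}}{4}] = - \frac{5 e^{x}}{4} = f(x).
F(-2) = - \frac{5}{4 e^{2}}; F(-3) = - \frac{5}{4 e^{3}}.
Integral = F(-2) - F(-3) = - \frac{5}{4 e^{2}} + \frac{5}{4 e^{3}}.

Antiderivative: F(x) = - \frac{5 e^{x}}{4}; value = - \frac{5}{4 e^{2}} + \frac{5}{4 e^{3}}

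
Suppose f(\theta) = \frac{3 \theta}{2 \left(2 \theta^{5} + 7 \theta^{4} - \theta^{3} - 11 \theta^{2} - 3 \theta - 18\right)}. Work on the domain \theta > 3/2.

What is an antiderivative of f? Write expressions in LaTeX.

Factor the denominator (2 \left(\theta + 2\right) \left(\theta + 3\right) \left(2 \theta - 3\right) \left(\theta^{2} + 1\right)) and decompose: f = - \frac{3 \left(5 \theta + 1\right)}{260 \left(\theta^{2} + 1\right)} + \frac{4}{91 \left(2 \theta - 3\right)} - \frac{1}{20 \left(\theta + 3\right)} + \frac{3}{35 \left(\theta + 2\right)}; each piece integrates to a log, atan, or power term.
Check: d/d\theta[\frac{80 \log{\left(\theta - \frac{3}{2} \right)} + 312 \log{\left(\theta + 2 \right)} - 182 \log{\left(\theta + 3 \right)} - 105 \log{\left(\theta^{2} + 1 \right)} - 42 \operatorname{atan}{\left(\theta \right)}}{3640}] = \frac{3 \theta}{4 \theta^{5} + 14 \theta^{4} - 2 \theta^{3} - 22 \theta^{2} - 6 \theta - 36}, which equals f(\theta).

An antiderivative is F(\theta) = \frac{80 \log{\left(\theta - \frac{3}{2} \right)} + 312 \log{\left(\theta + 2 \right)} - 182 \log{\left(\theta + 3 \right)} - 105 \log{\left(\theta^{2} + 1 \right)} - 42 \operatorname{atan}{\left(\theta \right)}}{3640}.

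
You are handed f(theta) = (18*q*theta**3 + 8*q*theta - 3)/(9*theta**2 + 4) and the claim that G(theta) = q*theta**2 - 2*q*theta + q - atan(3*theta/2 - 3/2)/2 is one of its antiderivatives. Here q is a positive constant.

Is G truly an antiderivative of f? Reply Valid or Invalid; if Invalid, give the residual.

Invalid: d/dtheta[G] - f = (-162*q*theta**4 + 324*q*theta**3 - 306*q*theta**2 + 144*q*theta - 104*q - 54*theta + 27)/(81*theta**4 - 162*theta**3 + 153*theta**2 - 72*theta + 52), which is not 0.

d/dtheta[G] = (18*q*theta**3 - 54*q*theta**2 + 62*q*theta - 26*q - 3)/(9*theta**2 - 18*theta + 13)
d/dtheta[G] - f(theta) = (-162*q*theta**4 + 324*q*theta**3 - 306*q*theta**2 + 144*q*theta - 104*q - 54*theta + 27)/(81*theta**4 - 162*theta**3 + 153*theta**2 - 72*theta + 52) != 0.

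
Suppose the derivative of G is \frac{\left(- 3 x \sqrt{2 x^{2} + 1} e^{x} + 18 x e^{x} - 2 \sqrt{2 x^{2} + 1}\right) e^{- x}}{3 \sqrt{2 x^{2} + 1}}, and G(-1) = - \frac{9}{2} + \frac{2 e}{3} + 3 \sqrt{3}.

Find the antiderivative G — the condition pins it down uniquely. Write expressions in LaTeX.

G(x) = \frac{\left(- 3 x^{2} e^{x} + 18 \sqrt{2 x^{2} + 1} e^{x} - 24 e^{x} + 4\right) e^{- x}}{6}

A first test for any G(x): its x-derivative must equal the given G'(x).
A general antiderivative is - \frac{x^{2}}{2} + 3 \sqrt{2 x^{2} + 1} - 5 + \frac{2 e^{- x}}{3} + C.
The condition gives C = - \frac{9}{2} + \frac{2 e}{3} + 3 \sqrt{3} - (- \frac{11}{2} + \frac{2 e}{3} + 3 \sqrt{3}) = 1.
So G(x) = \frac{\left(- 3 x^{2} e^{x} + 18 \sqrt{2 x^{2} + 1} e^{x} - 24 e^{x} + 4\right) e^{- x}}{6}.
Check: d/dx[\frac{\left(- 3 x^{2} e^{x} + 18 \sqrt{2 x^{2} + 1} e^{x} - 24 e^{x} + 4\right) e^{- x}}{6}] = \frac{\left(- 3 x \sqrt{2 x^{2} + 1} e^{x} + 18 x e^{x} - 2 \sqrt{2 x^{2} + 1}\right) e^{- x}}{3 \sqrt{2 x^{2} + 1}} = G'(x).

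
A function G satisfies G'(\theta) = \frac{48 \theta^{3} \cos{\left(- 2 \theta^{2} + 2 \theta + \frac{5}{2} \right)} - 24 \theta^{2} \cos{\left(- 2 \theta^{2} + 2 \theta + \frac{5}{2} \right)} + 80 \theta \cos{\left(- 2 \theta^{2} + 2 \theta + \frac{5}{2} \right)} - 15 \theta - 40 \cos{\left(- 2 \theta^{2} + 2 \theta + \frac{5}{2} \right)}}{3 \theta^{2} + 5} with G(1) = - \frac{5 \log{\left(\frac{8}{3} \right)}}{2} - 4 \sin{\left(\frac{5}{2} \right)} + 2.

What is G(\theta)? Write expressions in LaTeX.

G(\theta) = - \frac{5 \log{\left(\theta^{2} + \frac{5}{3} \right)} + 8 \sin{\left(- 2 \theta^{2} + 2 \theta + \frac{5}{2} \right)} - 4}{2}

A first test for any G(\theta): its \theta-derivative must equal the given G'(\theta).
A general antiderivative is - \frac{5 \log{\left(\theta^{2} + \frac{5}{3} \right)}}{2} - 4 \sin{\left(- 2 \theta^{2} + 2 \theta + \frac{5}{2} \right)} + C.
The condition gives C = - \frac{5 \log{\left(\frac{8}{3} \right)}}{2} - 4 \sin{\left(\frac{5}{2} \right)} + 2 - (- \frac{5 \log{\left(\frac{8}{3} \right)}}{2} - 4 \sin{\left(\frac{5}{2} \right)}) = 2.
So G(\theta) = - \frac{5 \log{\left(\theta^{2} + \frac{5}{3} \right)} + 8 \sin{\left(- 2 \theta^{2} + 2 \theta + \frac{5}{2} \right)} - 4}{2}.
Check: d/d\theta[- \frac{5 \log{\left(\theta^{2} + \frac{5}{3} \right)} + 8 \sin{\left(- 2 \theta^{2} + 2 \theta + \frac{5}{2} \right)} - 4}{2}] = \frac{48 \theta^{3} \cos{\left(- 2 \theta^{2} + 2 \theta + \frac{5}{2} \right)} - 24 \theta^{2} \cos{\left(- 2 \theta^{2} + 2 \theta + \frac{5}{2} \right)} + 80 \theta \cos{\left(- 2 \theta^{2} + 2 \theta + \frac{5}{2} \right)} - 15 \theta - 40 \cos{\left(- 2 \theta^{2} + 2 \theta + \frac{5}{2} \right)}}{3 \theta^{2} + 5} = G'(\theta).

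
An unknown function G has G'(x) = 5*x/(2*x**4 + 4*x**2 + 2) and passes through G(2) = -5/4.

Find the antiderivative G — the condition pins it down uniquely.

The substitution u = 2*x**2 + 2 works: G'(x) is exactly (dG/du)*(du/dx) for that inner function.
A general antiderivative is -5/(2*(2*x**2 + 2)) + C.
The condition gives C = -5/4 - (-1/4) = -1.
So G(x) = -1 - 5/(4*x**2 + 4).
Check: d/dx[-1 - 5/(4*x**2 + 4)] = 5*x/(2*x**4 + 4*x**2 + 2) = G'(x).

G(x) = -1 - 5/(4*x**2 + 4)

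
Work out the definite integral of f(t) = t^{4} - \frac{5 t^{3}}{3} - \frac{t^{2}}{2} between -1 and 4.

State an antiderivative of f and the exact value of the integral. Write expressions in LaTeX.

Integrate term by term and add the pieces.
F(t) = \frac{t^{5}}{5} - \frac{5 t^{4}}{12} - \frac{t^{3}}{6} is an antiderivative of f.
Check: d/dt[\frac{t^{5}}{5} - \frac{5 t^{4}}{12} - \frac{t^{3}}{6}] = t^{4} - \frac{5 t^{3}}{3} - \frac{t^{2}}{2} = f(t).
F(4) = \frac{1312}{15}; F(-1) = - \frac{9}{20}.
Integral = F(4) - F(-1) = \frac{1055}{12}.

Antiderivative: F(t) = \frac{t^{5}}{5} - \frac{5 t^{4}}{12} - \frac{t^{3}}{6}; value = \frac{1055}{12}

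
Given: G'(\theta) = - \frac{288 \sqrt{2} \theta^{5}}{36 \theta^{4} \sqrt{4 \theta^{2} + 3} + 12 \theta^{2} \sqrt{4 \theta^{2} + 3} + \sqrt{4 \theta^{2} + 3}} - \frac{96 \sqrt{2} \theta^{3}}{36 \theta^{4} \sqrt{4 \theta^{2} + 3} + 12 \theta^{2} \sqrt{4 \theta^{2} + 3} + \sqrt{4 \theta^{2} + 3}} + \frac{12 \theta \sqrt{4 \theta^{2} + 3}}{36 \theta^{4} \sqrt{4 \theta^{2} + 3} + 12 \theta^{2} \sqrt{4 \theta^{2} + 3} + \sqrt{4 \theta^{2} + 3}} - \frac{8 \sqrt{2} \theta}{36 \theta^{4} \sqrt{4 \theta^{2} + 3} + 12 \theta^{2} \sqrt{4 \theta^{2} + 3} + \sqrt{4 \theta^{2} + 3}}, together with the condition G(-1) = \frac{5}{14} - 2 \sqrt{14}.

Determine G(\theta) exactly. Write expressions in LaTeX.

G(\theta) = \frac{6 \theta^{2} - 4 \sqrt{2} \sqrt{4 \theta^{2} + 3} \left(6 \theta^{2} + 1\right) - 1}{2 \left(6 \theta^{2} + 1\right)}

Integrate term by term and add the pieces.
A general antiderivative is - 4 \sqrt{2 \theta^{2} + \frac{3}{2}} - \frac{1}{2 \left(3 \theta^{2} + \frac{1}{2}\right)} + C.
The condition gives C = \frac{5}{14} - 2 \sqrt{14} - (- 2 \sqrt{14} - \frac{1}{7}) = \frac{1}{2}.
So G(\theta) = \frac{6 \theta^{2} - 4 \sqrt{2} \sqrt{4 \theta^{2} + 3} \left(6 \theta^{2} + 1\right) - 1}{2 \left(6 \theta^{2} + 1\right)}.
Check: d/d\theta[\frac{6 \theta^{2} - 4 \sqrt{2} \sqrt{4 \theta^{2} + 3} \left(6 \theta^{2} + 1\right) - 1}{2 \left(6 \theta^{2} + 1\right)}] = \frac{- 288 \sqrt{2} \theta^{5} - 96 \sqrt{2} \theta^{3} + 12 \theta \sqrt{4 \theta^{2} + 3} - 8 \sqrt{2} \theta}{36 \theta^{4} \sqrt{4 \theta^{2} + 3} + 12 \theta^{2} \sqrt{4 \theta^{2} + 3} + \sqrt{4 \theta^{2} + 3}}, which equals G'(\theta).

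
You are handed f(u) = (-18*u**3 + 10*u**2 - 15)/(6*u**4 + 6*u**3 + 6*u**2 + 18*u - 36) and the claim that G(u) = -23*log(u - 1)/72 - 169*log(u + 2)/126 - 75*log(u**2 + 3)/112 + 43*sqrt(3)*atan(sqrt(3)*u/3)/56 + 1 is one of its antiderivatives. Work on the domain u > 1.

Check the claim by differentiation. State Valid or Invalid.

d/du[G] = (-18*u**3 + 10*u**2 - 15)/(6*u**4 + 6*u**3 + 6*u**2 + 18*u - 36)
This equals f(u) exactly, so the claim holds.

Valid - the claim checks out under differentiation.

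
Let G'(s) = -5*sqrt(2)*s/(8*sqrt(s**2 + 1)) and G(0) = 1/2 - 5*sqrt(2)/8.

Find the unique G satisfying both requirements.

G(s) = 1/2 - 5*sqrt(s**2/2 + 1/2)/4

G'(s) matches the chain-rule pattern g'(h)*h' with inner function h(s) = s**2/2 + 1/2; substituting u = h(s) collapses the integral.
A general antiderivative is -5*sqrt(s**2/2 + 1/2)/4 + C.
The condition gives C = 1/2 - 5*sqrt(2)/8 - (-5*sqrt(2)/8) = 1/2.
So G(s) = 1/2 - 5*sqrt(s**2/2 + 1/2)/4.
Check: d/ds[1/2 - 5*sqrt(s**2/2 + 1/2)/4] = -5*sqrt(2)*s/(8*sqrt(s**2 + 1)) = G'(s).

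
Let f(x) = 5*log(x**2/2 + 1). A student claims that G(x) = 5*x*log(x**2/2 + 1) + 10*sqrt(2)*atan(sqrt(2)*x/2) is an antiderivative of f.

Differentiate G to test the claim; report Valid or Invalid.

Invalid: d/dx[G] - f = 10, which is not 0.

d/dx[G] = 5*log(x**2/2 + 1) + 10
d/dx[G] - f(x) = 10 != 0.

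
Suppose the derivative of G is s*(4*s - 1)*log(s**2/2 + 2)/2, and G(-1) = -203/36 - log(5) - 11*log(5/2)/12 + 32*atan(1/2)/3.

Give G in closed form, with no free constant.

G(s) = (-16*s**3 + 3*s**2*(8*s - 3)*log(s**2/2 + 2) + 9*s**2 + 192*s - 36*log(s**2 + 4) - 384*atan(s/2) - 36)/36

Whatever form G(s) takes, its d/ds must return the stated G'(s).
A general antiderivative is -4*s**3/9 + s**2/4 + 16*s/3 + (2*s**3/3 - s**2/4)*log(s**2/2 + 2) - log(s**2 + 4) - 32*atan(s/2)/3 + C.
The condition gives C = -203/36 - log(5) - 11*log(5/2)/12 + 32*atan(1/2)/3 - (-167/36 - log(5) - 11*log(5/2)/12 + 32*atan(1/2)/3) = -1.
So G(s) = (-16*s**3 + 3*s**2*(8*s - 3)*log(s**2/2 + 2) + 9*s**2 + 192*s - 36*log(s**2 + 4) - 384*atan(s/2) - 36)/36.
Check: d/ds[(-16*s**3 + 3*s**2*(8*s - 3)*log(s**2/2 + 2) + 9*s**2 + 192*s - 36*log(s**2 + 4) - 384*atan(s/2) - 36)/36] = 2*s**2*log(s**2/2 + 2) - s*log(s**2/2 + 2)/2, which equals G'(s).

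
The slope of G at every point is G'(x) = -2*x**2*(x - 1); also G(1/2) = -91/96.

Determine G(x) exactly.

G(x) = -x**4/2 + 2*x**3/3 - 1

Differentiate the proposed G(x) back; it has to land on the given G'(x).
A general antiderivative is -x**4/2 + 2*x**3/3 + C.
The condition gives C = -91/96 - (5/96) = -1.
So G(x) = -x**4/2 + 2*x**3/3 - 1.
Check: d/dx[-x**4/2 + 2*x**3/3 - 1] = -2*x**3 + 2*x**2, which equals G'(x).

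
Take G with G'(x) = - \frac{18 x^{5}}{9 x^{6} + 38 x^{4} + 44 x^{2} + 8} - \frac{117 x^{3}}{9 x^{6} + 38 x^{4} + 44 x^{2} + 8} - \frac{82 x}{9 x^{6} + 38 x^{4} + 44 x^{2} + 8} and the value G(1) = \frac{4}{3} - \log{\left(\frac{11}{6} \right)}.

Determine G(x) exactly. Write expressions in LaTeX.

G(x) = - \log{\left(\frac{3 x^{2}}{2} + \frac{1}{3} \right)} + \frac{1}{2} + \frac{5}{2 \left(x^{2} + 2\right)}

Integrate term by term and add the pieces.
A general antiderivative is - \log{\left(\frac{3 x^{2}}{2} + \frac{1}{3} \right)} + \frac{5}{2 \left(x^{2} + 2\right)} + C.
The condition gives C = \frac{4}{3} - \log{\left(\frac{11}{6} \right)} - (\frac{5}{6} - \log{\left(\frac{11}{6} \right)}) = \frac{1}{2}.
So G(x) = - \log{\left(\frac{3 x^{2}}{2} + \frac{1}{3} \right)} + \frac{1}{2} + \frac{5}{2 \left(x^{2} + 2\right)}.
Check: d/dx[- \log{\left(\frac{3 x^{2}}{2} + \frac{1}{3} \right)} + \frac{1}{2} + \frac{5}{2 \left(x^{2} + 2\right)}] = \frac{- 18 x^{5} - 117 x^{3} - 82 x}{9 x^{6} + 38 x^{4} + 44 x^{2} + 8}, which equals G'(x).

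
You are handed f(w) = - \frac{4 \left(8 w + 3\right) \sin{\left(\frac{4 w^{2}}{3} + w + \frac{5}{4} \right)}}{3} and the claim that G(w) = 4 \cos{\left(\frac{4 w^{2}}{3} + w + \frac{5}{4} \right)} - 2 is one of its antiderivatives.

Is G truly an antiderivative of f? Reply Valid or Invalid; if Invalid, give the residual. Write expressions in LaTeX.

d/dw[G] = - \frac{32 w \sin{\left(\frac{4 w^{2}}{3} + w + \frac{5}{4} \right)}}{3} - 4 \sin{\left(\frac{4 w^{2}}{3} + w + \frac{5}{4} \right)}
This equals f(w) exactly, so the claim holds.

Valid: G'(w) = f(w).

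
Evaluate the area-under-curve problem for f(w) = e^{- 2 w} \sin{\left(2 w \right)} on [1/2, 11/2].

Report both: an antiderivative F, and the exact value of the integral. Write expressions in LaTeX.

Since d/dw undoes antidifferentiation here, F'(w) = f(w) is required of F(w).
F(w) = - \frac{e^{- 2 w} \sin{\left(2 w \right)}}{4} - \frac{e^{- 2 w} \cos{\left(2 w \right)}}{4} is an antiderivative of f.
Check: d/dw[- \frac{e^{- 2 w} \sin{\left(2 w \right)}}{4} - \frac{e^{- 2 w} \cos{\left(2 w \right)}}{4}] = e^{- 2 w} \sin{\left(2 w \right)} = f(w).
F(11/2) = - \frac{\cos{\left(11 \right)}}{4 e^{11}} - \frac{\sin{\left(11 \right)}}{4 e^{11}}; F(1/2) = - \frac{\sin{\left(1 \right)}}{4 e} - \frac{\cos{\left(1 \right)}}{4 e}.
Integral = F(11/2) - F(1/2) = - \frac{\cos{\left(11 \right)}}{4 e^{11}} - \frac{\sin{\left(11 \right)}}{4 e^{11}} + \frac{\cos{\left(1 \right)}}{4 e} + \frac{\sin{\left(1 \right)}}{4 e}.

Antiderivative: F(w) = - \frac{e^{- 2 w} \sin{\left(2 w \right)}}{4} - \frac{e^{- 2 w} \cos{\left(2 w \right)}}{4}; value = - \frac{\cos{\left(11 \right)}}{4 e^{11}} - \frac{\sin{\left(11 \right)}}{4 e^{11}} + \frac{\cos{\left(1 \right)}}{4 e} + \frac{\sin{\left(1 \right)}}{4 e}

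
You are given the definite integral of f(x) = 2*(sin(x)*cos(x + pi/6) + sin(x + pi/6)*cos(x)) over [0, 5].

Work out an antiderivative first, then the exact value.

Antiderivative: F(x) = -2*cos(x)*cos(x + pi/6); value = -2*cos(5)*cos(pi/6 + 5) + sqrt(3)

Recognize the product-rule pattern: f = u'v + uv' with u = -2*cos(x), v = cos(x + pi/6), so integration by parts undoes it.
F(x) = -2*cos(x)*cos(x + pi/6) is an antiderivative of f.
Check: d/dx[-2*cos(x)*cos(x + pi/6)] = 2*sin(x)*cos(x + pi/6) + 2*sin(x + pi/6)*cos(x), which equals f(x).
F(5) = -2*cos(5)*cos(pi/6 + 5); F(0) = -sqrt(3).
Integral = F(5) - F(0) = -2*cos(5)*cos(pi/6 + 5) + sqrt(3).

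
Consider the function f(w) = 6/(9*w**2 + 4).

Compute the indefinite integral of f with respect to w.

F(w) = atan(3*w/2) + C

For F(w) to be correct the identity F'(w) - f(w) = 0 must hold.
Check: d/dw[atan(3*w/2)] = 6/(9*w**2 + 4) = f(w).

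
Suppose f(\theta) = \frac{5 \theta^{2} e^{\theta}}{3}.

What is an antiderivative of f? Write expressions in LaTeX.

An antiderivative is F(\theta) = \frac{5 \left(\theta^{2} - 2 \theta + 2\right) e^{\theta}}{3}.

Recognize the product-rule pattern: f = u'v + uv' with u = \frac{5 \theta^{2}}{3} - \frac{10 \theta}{3} + \frac{10}{3}, v = e^{\theta}, so integration by parts undoes it.
Check: d/d\theta[\frac{5 \left(\theta^{2} - 2 \theta + 2\right) e^{\theta}}{3}] = \frac{5 \theta^{2} e^{\theta}}{3} = f(\theta).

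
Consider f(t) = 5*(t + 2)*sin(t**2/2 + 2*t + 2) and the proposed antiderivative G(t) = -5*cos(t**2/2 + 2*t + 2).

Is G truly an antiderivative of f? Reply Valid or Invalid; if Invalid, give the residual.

Valid - differentiating G returns exactly f.

d/dt[G] = 5*t*sin(t**2/2 + 2*t + 2) + 10*sin(t**2/2 + 2*t + 2)
This equals f(t) exactly, so the claim holds.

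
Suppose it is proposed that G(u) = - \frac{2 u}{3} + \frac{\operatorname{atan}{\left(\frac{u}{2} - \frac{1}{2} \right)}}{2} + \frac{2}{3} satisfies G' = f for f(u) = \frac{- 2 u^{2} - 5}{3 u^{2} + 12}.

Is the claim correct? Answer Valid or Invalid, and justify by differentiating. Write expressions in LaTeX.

d/du[G] = \frac{- 2 u^{2} + 4 u - 7}{3 u^{2} - 6 u + 15}
d/du[G] - f(u) = \frac{2 u - 1}{u^{4} - 2 u^{3} + 9 u^{2} - 8 u + 20} != 0.

Invalid: d/du[G] - f = \frac{2 u - 1}{u^{4} - 2 u^{3} + 9 u^{2} - 8 u + 20}, which is not 0.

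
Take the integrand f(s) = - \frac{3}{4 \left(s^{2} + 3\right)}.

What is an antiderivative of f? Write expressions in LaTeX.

Whatever form F(s) takes, F'(s) = f(s) is non-negotiable.
Check: d/ds[- \frac{\sqrt{3} \operatorname{atan}{\left(\frac{\sqrt{3} s}{3} \right)}}{4}] = - \frac{3}{4 s^{2} + 12}, which equals f(s).

An antiderivative is F(s) = - \frac{\sqrt{3} \operatorname{atan}{\left(\frac{\sqrt{3} s}{3} \right)}}{4}.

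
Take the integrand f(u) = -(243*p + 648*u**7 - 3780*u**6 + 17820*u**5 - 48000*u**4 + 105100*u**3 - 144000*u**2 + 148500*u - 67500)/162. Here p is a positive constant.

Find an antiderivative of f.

An antiderivative is F(u) = -3*p*u/2 - (-u**2 + 5*u/3 - 5)**4/2.

Differentiate the proposed F(u) back; it has to land on f(u) exactly.
Check: d/du[-3*p*u/2 - (-u**2 + 5*u/3 - 5)**4/2] = -3*p/2 - 4*u**7 + 70*u**6/3 - 110*u**5 + 8000*u**4/27 - 52550*u**3/81 + 8000*u**2/9 - 2750*u/3 + 1250/3, which equals f(u).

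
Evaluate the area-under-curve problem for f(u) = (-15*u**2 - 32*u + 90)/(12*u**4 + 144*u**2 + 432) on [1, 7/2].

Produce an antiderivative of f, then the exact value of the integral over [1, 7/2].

Antiderivative: F(u) = 5*u/(4*u**2 + 24) + 4/(3*u**2 + 18); value = -115/2044

f has the shape v'r + vr' for v = 1/(u**2 + 6) and r = 5*u/4 + 4/3 — it is the derivative of the product v*r.
F(u) = 5*u/(4*u**2 + 24) + 4/(3*u**2 + 18) is an antiderivative of f.
Check: d/du[5*u/(4*u**2 + 24) + 4/(3*u**2 + 18)] = (-15*u**2 - 32*u + 90)/(12*u**4 + 144*u**2 + 432) = f(u).
F(7/2) = 137/438; F(1) = 31/84.
Integral = F(7/2) - F(1) = -115/2044.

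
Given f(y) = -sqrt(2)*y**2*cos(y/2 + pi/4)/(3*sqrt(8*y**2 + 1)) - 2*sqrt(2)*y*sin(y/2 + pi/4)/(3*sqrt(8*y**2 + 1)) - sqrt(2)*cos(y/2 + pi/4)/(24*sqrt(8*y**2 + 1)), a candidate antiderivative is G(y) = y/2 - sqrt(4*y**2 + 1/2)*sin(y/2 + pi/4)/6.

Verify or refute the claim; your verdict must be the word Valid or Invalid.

Invalid: d/dy[G] - f = 1/2, which is not 0.

d/dy[G] = sqrt(2)*(-8*y**2*cos(y/2 + pi/4) - 16*y*sin(y/2 + pi/4) + 6*sqrt(2)*sqrt(8*y**2 + 1) - cos(y/2 + pi/4))/(24*sqrt(8*y**2 + 1))
d/dy[G] - f(y) = 1/2 != 0.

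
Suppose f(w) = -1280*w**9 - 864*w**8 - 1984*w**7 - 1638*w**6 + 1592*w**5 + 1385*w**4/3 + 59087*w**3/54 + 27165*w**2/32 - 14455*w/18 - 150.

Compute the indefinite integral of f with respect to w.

Recognize the product-rule pattern: f = u'v + uv' with u = -8*(-4*w**2/3 - 5/2)**2/3, v = (3*w**2 + 3*w/4 - 2)**3, so integration by parts undoes it.
Check: d/dw[-128*w**10 - 96*w**9 - 248*w**8 - 234*w**7 + 796*w**6/3 + 277*w**5/3 + 59087*w**4/216 + 9055*w**3/32 - 14455*w**2/36 - 150*w] = -1280*w**9 - 864*w**8 - 1984*w**7 - 1638*w**6 + 1592*w**5 + 1385*w**4/3 + 59087*w**3/54 + 27165*w**2/32 - 14455*w/18 - 150 = f(w).

F(w) = -128*w**10 - 96*w**9 - 248*w**8 - 234*w**7 + 796*w**6/3 + 277*w**5/3 + 59087*w**4/216 + 9055*w**3/32 - 14455*w**2/36 - 150*w + C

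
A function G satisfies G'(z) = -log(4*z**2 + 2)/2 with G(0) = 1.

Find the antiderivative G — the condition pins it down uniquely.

G(z) = (-z*log(4*z**2 + 2) + 2*z - sqrt(2)*atan(sqrt(2)*z) + 2)/2

Since d/dz undoes antidifferentiation here, G(z) must give back the stated G'(z).
A general antiderivative is -z*log(4*z**2 + 2)/2 + z - sqrt(2)*atan(sqrt(2)*z)/2 + C.
The condition gives C = 1 - (0) = 1.
So G(z) = (-z*log(4*z**2 + 2) + 2*z - sqrt(2)*atan(sqrt(2)*z) + 2)/2.
Check: d/dz[(-z*log(4*z**2 + 2) + 2*z - sqrt(2)*atan(sqrt(2)*z) + 2)/2] = -log(2*z**2 + 1)/2 - log(2)/2, which equals G'(z).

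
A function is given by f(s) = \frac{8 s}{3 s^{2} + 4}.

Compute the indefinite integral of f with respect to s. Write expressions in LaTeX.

F(s) = \frac{4 \log{\left(\frac{3 s^{2}}{2} + 2 \right)}}{3} + C

The substitution u = \frac{3 s^{2}}{2} + 2 works: f is exactly (dF/du)*(du/ds) for that inner function.
Check: d/ds[\frac{4 \log{\left(\frac{3 s^{2}}{2} + 2 \right)}}{3}] = \frac{8 s}{3 s^{2} + 4} = f(s).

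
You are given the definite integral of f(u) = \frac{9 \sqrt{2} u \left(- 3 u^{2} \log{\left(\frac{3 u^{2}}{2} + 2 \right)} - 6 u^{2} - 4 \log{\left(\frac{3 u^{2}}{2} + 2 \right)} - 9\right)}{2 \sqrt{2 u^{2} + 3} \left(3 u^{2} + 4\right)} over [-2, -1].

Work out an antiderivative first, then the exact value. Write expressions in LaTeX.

Antiderivative: F(u) = - \frac{9 \sqrt{2} \sqrt{2 u^{2} + 3} \log{\left(\frac{3 u^{2}}{2} + 2 \right)}}{4}; value = - \frac{9 \sqrt{10} \log{\left(\frac{7}{2} \right)}}{4} + \frac{9 \sqrt{22} \log{\left(8 \right)}}{4}

Recognize the product-rule pattern: f = v'r + vr' with v = - \frac{9 \sqrt{4 u^{2} + 6}}{4}, r = \log{\left(\frac{3 u^{2}}{2} + 2 \right)}, so integration by parts undoes it.
F(u) = - \frac{9 \sqrt{2} \sqrt{2 u^{2} + 3} \log{\left(\frac{3 u^{2}}{2} + 2 \right)}}{4} is an antiderivative of f.
Check: d/du[- \frac{9 \sqrt{2} \sqrt{2 u^{2} + 3} \log{\left(\frac{3 u^{2}}{2} + 2 \right)}}{4}] = \frac{- 27 \sqrt{2} u^{3} \log{\left(\frac{3 u^{2}}{2} + 2 \right)} - 54 \sqrt{2} u^{3} - 36 \sqrt{2} u \log{\left(\frac{3 u^{2}}{2} + 2 \right)} - 81 \sqrt{2} u}{6 u^{2} \sqrt{2 u^{2} + 3} + 8 \sqrt{2 u^{2} + 3}}, which equals f(u).
F(-1) = - \frac{9 \sqrt{10} \log{\left(\frac{7}{2} \right)}}{4}; F(-2) = - \frac{9 \sqrt{22} \log{\left(8 \right)}}{4}.
Integral = F(-1) - F(-2) = - \frac{9 \sqrt{10} \log{\left(\frac{7}{2} \right)}}{4} + \frac{9 \sqrt{22} \log{\left(8 \right)}}{4}.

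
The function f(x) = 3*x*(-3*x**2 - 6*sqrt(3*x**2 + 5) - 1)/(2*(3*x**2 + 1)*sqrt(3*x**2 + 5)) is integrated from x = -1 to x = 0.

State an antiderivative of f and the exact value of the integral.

Any candidate F(x) must reproduce f(x) exactly when differentiated.
F(x) = -sqrt(3*x**2 + 5)/2 - 3*log(3*x**2 + 1)/2 is an antiderivative of f.
Check: d/dx[-sqrt(3*x**2 + 5)/2 - 3*log(3*x**2 + 1)/2] = (-9*x**3 - 18*x*sqrt(3*x**2 + 5) - 3*x)/(6*x**2*sqrt(3*x**2 + 5) + 2*sqrt(3*x**2 + 5)), which equals f(x).
F(0) = -sqrt(5)/2; F(-1) = -3*log(4)/2 - sqrt(2).
Integral = F(0) - F(-1) = -sqrt(5)/2 + sqrt(2) + 3*log(4)/2.

Antiderivative: F(x) = -sqrt(3*x**2 + 5)/2 - 3*log(3*x**2 + 1)/2; value = -sqrt(5)/2 + sqrt(2) + 3*log(4)/2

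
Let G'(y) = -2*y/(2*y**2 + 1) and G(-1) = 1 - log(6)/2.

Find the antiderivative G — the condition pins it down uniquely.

G(y) = -log(2*y**2 + 1)/2 - log(2)/2 + 1

The substitution u = 4*y**2 + 2 works: G'(y) is exactly (dG/du)*(du/dy) for that inner function.
A general antiderivative is -log(4*y**2 + 2)/2 + C.
The condition gives C = 1 - log(6)/2 - (-log(6)/2) = 1.
So G(y) = -log(2*y**2 + 1)/2 - log(2)/2 + 1.
Check: d/dy[-log(2*y**2 + 1)/2 - log(2)/2 + 1] = -2*y/(2*y**2 + 1) = G'(y).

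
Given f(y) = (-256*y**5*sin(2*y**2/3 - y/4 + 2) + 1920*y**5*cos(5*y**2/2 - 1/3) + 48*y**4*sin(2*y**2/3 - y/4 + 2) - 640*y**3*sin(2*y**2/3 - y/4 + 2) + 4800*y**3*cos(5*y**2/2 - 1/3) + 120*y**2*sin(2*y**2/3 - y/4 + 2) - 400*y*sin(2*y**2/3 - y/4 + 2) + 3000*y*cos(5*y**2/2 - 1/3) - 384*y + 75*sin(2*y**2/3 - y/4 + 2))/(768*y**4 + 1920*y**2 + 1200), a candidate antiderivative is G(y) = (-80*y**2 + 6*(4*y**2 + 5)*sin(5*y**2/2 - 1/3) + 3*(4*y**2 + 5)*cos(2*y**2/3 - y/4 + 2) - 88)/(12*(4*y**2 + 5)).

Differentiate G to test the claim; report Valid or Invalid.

Valid - differentiating G returns exactly f.

d/dy[G] = (-256*y**5*sin(2*y**2/3 - y/4 + 2) + 1920*y**5*cos(5*y**2/2 - 1/3) + 48*y**4*sin(2*y**2/3 - y/4 + 2) - 640*y**3*sin(2*y**2/3 - y/4 + 2) + 4800*y**3*cos(5*y**2/2 - 1/3) + 120*y**2*sin(2*y**2/3 - y/4 + 2) - 400*y*sin(2*y**2/3 - y/4 + 2) + 3000*y*cos(5*y**2/2 - 1/3) - 384*y + 75*sin(2*y**2/3 - y/4 + 2))/(768*y**4 + 1920*y**2 + 1200)
This equals f(y) exactly, so the claim holds.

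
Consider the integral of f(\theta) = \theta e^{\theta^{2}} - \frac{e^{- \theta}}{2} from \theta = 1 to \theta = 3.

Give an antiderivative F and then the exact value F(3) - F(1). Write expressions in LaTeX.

Antiderivative: F(\theta) = \frac{\left(e^{\theta} e^{\theta^{2}} + 1\right) e^{- \theta}}{2}; value = - \frac{e}{2} - \frac{1}{2 e} + \frac{1}{2 e^{3}} + \frac{e^{9}}{2}

The integrand splits into summands that can be handled one at a time.
F(\theta) = \frac{\left(e^{\theta} e^{\theta^{2}} + 1\right) e^{- \theta}}{2} is an antiderivative of f.
Check: d/d\theta[\frac{\left(e^{\theta} e^{\theta^{2}} + 1\right) e^{- \theta}}{2}] = \frac{\left(2 \theta e^{\theta} e^{\theta^{2}} - 1\right) e^{- \theta}}{2}, which equals f(\theta).
F(3) = \frac{1}{2 e^{3}} + \frac{e^{9}}{2}; F(1) = \frac{1}{2 e} + \frac{e}{2}.
Integral = F(3) - F(1) = - \frac{e}{2} - \frac{1}{2 e} + \frac{1}{2 e^{3}} + \frac{e^{9}}{2}.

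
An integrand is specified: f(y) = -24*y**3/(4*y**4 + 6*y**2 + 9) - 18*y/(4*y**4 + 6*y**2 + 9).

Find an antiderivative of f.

An antiderivative is F(y) = -3*log(2*y**4/3 + y**2 + 3/2)/2.

f matches the chain-rule pattern g'(h)*h' with inner function h(y) = 2*y**4/3 + y**2 + 3/2; substituting u = h(y) collapses the integral.
Check: d/dy[-3*log(2*y**4/3 + y**2 + 3/2)/2] = (-24*y**3 - 18*y)/(4*y**4 + 6*y**2 + 9), which equals f(y).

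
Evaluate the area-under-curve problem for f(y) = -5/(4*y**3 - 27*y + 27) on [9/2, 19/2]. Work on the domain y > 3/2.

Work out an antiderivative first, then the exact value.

Factor the denominator ((y + 3)*(2*y - 3)**2) and decompose: f = 10/(81*(2*y - 3)) - 10/(9*(2*y - 3)**2) - 5/(81*(y + 3)); each piece integrates to a log, atan, or power term.
F(y) = 5*((2*y - 3)*log(y - 3/2) - (2*y - 3)*log(y + 3) + 9)/(81*(2*y - 3)) is an antiderivative of f.
Check: d/dy[5*((2*y - 3)*log(y - 3/2) - (2*y - 3)*log(y + 3) + 9)/(81*(2*y - 3))] = -5/(4*y**3 - 27*y + 27) = f(y).
F(19/2) = -5*log(25/2)/81 + 5/144 + 5*log(8)/81; F(9/2) = -5*log(15/2)/81 + 5*log(3)/81 + 5/54.
Integral = F(19/2) - F(9/2) = -5*log(25/2)/81 - 5*log(3)/81 - 25/432 + 5*log(15/2)/81 + 5*log(8)/81.

Antiderivative: F(y) = 5*((2*y - 3)*log(y - 3/2) - (2*y - 3)*log(y + 3) + 9)/(81*(2*y - 3)); value = -5*log(25/2)/81 - 5*log(3)/81 - 25/432 + 5*log(15/2)/81 + 5*log(8)/81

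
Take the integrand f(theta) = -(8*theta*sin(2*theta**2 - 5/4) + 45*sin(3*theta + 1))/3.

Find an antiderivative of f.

An antiderivative is F(theta) = (15*cos(3*theta + 1) + 2*cos(2*theta**2 - 5/4))/3.

Any candidate F(theta) must reproduce f(theta) exactly when differentiated.
Check: d/dtheta[(15*cos(3*theta + 1) + 2*cos(2*theta**2 - 5/4))/3] = -8*theta*sin(2*theta**2 - 5/4)/3 - 15*sin(3*theta + 1), which equals f(theta).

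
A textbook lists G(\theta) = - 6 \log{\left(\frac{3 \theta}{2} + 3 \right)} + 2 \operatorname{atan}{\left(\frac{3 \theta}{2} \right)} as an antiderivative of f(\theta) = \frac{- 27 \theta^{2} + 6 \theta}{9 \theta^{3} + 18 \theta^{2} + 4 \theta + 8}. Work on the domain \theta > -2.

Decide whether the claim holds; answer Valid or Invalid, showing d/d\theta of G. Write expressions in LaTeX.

d/d\theta[G] = \frac{- 54 \theta^{2} + 12 \theta}{9 \theta^{3} + 18 \theta^{2} + 4 \theta + 8}
d/d\theta[G] - f(\theta) = \frac{- 27 \theta^{2} + 6 \theta}{9 \theta^{3} + 18 \theta^{2} + 4 \theta + 8} != 0.

Invalid: d/d\theta[G] - f = \frac{- 27 \theta^{2} + 6 \theta}{9 \theta^{3} + 18 \theta^{2} + 4 \theta + 8}, which is not 0.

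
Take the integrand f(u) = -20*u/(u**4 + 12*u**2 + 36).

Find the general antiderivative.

F(u) = 5/(u**2/2 + 3) + C

f matches the chain-rule pattern g'(h)*h' with inner function h(u) = u**2/2 + 3; substituting w = h(u) collapses the integral.
Check: d/du[5/(u**2/2 + 3)] = -20*u/(u**4 + 12*u**2 + 36) = f(u).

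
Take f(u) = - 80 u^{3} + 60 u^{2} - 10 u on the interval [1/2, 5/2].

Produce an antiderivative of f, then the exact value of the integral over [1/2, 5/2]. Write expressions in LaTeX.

Antiderivative: F(u) = - 20 u^{4} + 20 u^{3} - 5 u^{2}; value = -500

The substitution w = - 2 u^{2} + u works: f is exactly (dF/dw)*(dw/du) for that inner function.
F(u) = - 20 u^{4} + 20 u^{3} - 5 u^{2} is an antiderivative of f.
Check: d/du[- 20 u^{4} + 20 u^{3} - 5 u^{2}] = - 80 u^{3} + 60 u^{2} - 10 u = f(u).
F(5/2) = -500; F(1/2) = 0.
Integral = F(5/2) - F(1/2) = -500.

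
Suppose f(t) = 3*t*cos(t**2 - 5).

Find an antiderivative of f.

An antiderivative is F(t) = 3*sin(t**2 - 5)/2.

f matches the chain-rule pattern g'(h)*h' with inner function h(t) = t**2 - 5; substituting u = h(t) collapses the integral.
Check: d/dt[3*sin(t**2 - 5)/2] = 3*t*cos(t**2 - 5) = f(t).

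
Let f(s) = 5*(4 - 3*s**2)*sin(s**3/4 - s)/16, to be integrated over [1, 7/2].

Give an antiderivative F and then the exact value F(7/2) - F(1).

f matches the chain-rule pattern g'(h)*h' with inner function h(s) = s**3/4 - s; substituting u = h(s) collapses the integral.
F(s) = 5*cos(s**3/4 - s)/4 is an antiderivative of f.
Check: d/ds[5*cos(s**3/4 - s)/4] = -15*s**2*sin(s**3/4 - s)/16 + 5*sin(s**3/4 - s)/4, which equals f(s).
F(7/2) = 5*cos(231/32)/4; F(1) = 5*cos(3/4)/4.
Integral = F(7/2) - F(1) = -5*cos(3/4)/4 + 5*cos(231/32)/4.

Antiderivative: F(s) = 5*cos(s**3/4 - s)/4; value = -5*cos(3/4)/4 + 5*cos(231/32)/4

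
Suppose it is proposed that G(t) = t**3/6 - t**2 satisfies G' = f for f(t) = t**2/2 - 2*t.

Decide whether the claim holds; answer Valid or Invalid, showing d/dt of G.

d/dt[G] = t**2/2 - 2*t
This equals f(t) exactly, so the claim holds.

Valid. The derivative of G reproduces f.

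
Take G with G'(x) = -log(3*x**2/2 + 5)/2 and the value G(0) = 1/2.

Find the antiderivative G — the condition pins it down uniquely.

A candidate passes only if d/dx[G] lands on the given G'(x) exactly.
A general antiderivative is -x*log(3*x**2/2 + 5)/2 + x - sqrt(30)*atan(sqrt(30)*x/10)/3 + C.
The condition gives C = 1/2 - (0) = 1/2.
So G(x) = (-3*x*log(3*x**2/2 + 5) + 6*x - 2*sqrt(30)*atan(sqrt(30)*x/10) + 3)/6.
Check: d/dx[(-3*x*log(3*x**2/2 + 5) + 6*x - 2*sqrt(30)*atan(sqrt(30)*x/10) + 3)/6] = -log(3*x**2/2 + 5)/2 = G'(x).

G(x) = (-3*x*log(3*x**2/2 + 5) + 6*x - 2*sqrt(30)*atan(sqrt(30)*x/10) + 3)/6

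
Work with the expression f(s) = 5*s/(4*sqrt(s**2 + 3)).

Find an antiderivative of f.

An antiderivative is F(s) = 5*sqrt(s**2 + 3)/4.

The substitution u = s**2 + 3 works: f is exactly (dF/du)*(du/ds) for that inner function.
Check: d/ds[5*sqrt(s**2 + 3)/4] = 5*s/(4*sqrt(s**2 + 3)) = f(s).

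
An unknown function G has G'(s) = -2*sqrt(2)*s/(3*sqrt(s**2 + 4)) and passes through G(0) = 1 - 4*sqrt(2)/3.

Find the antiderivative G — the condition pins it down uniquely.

G(s) = -(2*sqrt(2)*sqrt(s**2 + 4) - 3)/3

G'(s) matches the chain-rule pattern g'(h)*h' with inner function h(s) = s**2/2 + 2; substituting u = h(s) collapses the integral.
A general antiderivative is -4*sqrt(s**2/2 + 2)/3 + C.
The condition gives C = 1 - 4*sqrt(2)/3 - (-4*sqrt(2)/3) = 1.
So G(s) = -(2*sqrt(2)*sqrt(s**2 + 4) - 3)/3.
Check: d/ds[-(2*sqrt(2)*sqrt(s**2 + 4) - 3)/3] = -2*sqrt(2)*s/(3*sqrt(s**2 + 4)) = G'(s).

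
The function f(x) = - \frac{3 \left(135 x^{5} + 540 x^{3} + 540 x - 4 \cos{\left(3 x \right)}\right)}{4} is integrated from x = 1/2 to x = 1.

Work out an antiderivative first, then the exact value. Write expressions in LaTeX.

Antiderivative: F(x) = 5 \left(- \frac{3 x^{2}}{2} - 3\right)^{3} + \sin{\left(3 x \right)}; value = - \frac{134865}{512} - \sin{\left(\frac{3}{2} \right)} + \sin{\left(3 \right)}

Differentiate the proposed F(x) back; it has to land on f(x) exactly.
F(x) = 5 \left(- \frac{3 x^{2}}{2} - 3\right)^{3} + \sin{\left(3 x \right)} is an antiderivative of f.
Check: d/dx[5 \left(- \frac{3 x^{2}}{2} - 3\right)^{3} + \sin{\left(3 x \right)}] = - \frac{405 x^{5}}{4} - 405 x^{3} - 405 x + 3 \cos{\left(3 x \right)}, which equals f(x).
F(1) = - \frac{3645}{8} + \sin{\left(3 \right)}; F(1/2) = - \frac{98415}{512} + \sin{\left(\frac{3}{2} \right)}.
Integral = F(1) - F(1/2) = - \frac{134865}{512} - \sin{\left(\frac{3}{2} \right)} + \sin{\left(3 \right)}.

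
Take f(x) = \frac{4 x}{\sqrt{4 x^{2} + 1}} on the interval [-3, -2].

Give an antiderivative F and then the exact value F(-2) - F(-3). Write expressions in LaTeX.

Antiderivative: F(x) = \sqrt{4 x^{2} + 1}; value = - \sqrt{37} + \sqrt{17}

f matches the chain-rule pattern g'(h)*h' with inner function h(x) = 4 x^{2} + 1; substituting u = h(x) collapses the integral.
F(x) = \sqrt{4 x^{2} + 1} is an antiderivative of f.
Check: d/dx[\sqrt{4 x^{2} + 1}] = \frac{4 x}{\sqrt{4 x^{2} + 1}} = f(x).
F(-2) = \sqrt{17}; F(-3) = \sqrt{37}.
Integral = F(-2) - F(-3) = - \sqrt{37} + \sqrt{17}.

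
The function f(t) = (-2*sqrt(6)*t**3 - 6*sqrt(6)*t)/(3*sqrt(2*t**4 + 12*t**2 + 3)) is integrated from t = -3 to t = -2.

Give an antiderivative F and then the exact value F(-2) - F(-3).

f matches the chain-rule pattern g'(h)*h' with inner function h(t) = t**4/3 + 2*t**2 + 1/2; substituting u = h(t) collapses the integral.
F(t) = -sqrt(6)*sqrt(2*t**4 + 12*t**2 + 3)/6 is an antiderivative of f.
Check: d/dt[-sqrt(6)*sqrt(2*t**4 + 12*t**2 + 3)/6] = (-2*sqrt(6)*t**3 - 6*sqrt(6)*t)/(3*sqrt(2*t**4 + 12*t**2 + 3)) = f(t).
F(-2) = -sqrt(498)/6; F(-3) = -sqrt(182)/2.
Integral = F(-2) - F(-3) = -sqrt(498)/6 + sqrt(182)/2.

Antiderivative: F(t) = -sqrt(6)*sqrt(2*t**4 + 12*t**2 + 3)/6; value = -sqrt(498)/6 + sqrt(182)/2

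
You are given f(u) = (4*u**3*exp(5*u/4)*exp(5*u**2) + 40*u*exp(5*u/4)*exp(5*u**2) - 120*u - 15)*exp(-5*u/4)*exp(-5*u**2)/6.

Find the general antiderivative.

F(u) = (u**4 + 20*u**2 + 100 + 12*exp(-5*u/4)*exp(-5*u**2))/6 + C

Check any antiderivative F(u) by computing F'(u) and comparing it with f(u).
Check: d/du[(u**4 + 20*u**2 + 100 + 12*exp(-5*u/4)*exp(-5*u**2))/6] = (4*u**3*exp(5*u/4)*exp(5*u**2) + 40*u*exp(5*u/4)*exp(5*u**2) - 120*u - 15)*exp(-5*u/4)*exp(-5*u**2)/6 = f(u).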